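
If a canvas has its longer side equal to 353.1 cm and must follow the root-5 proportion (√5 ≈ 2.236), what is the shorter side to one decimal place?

157.9 cm

root-5 ≈ 2.23607.
Shorter side = 353.1 ÷ 2.23607 ≈ 157.911 → 157.9 cm.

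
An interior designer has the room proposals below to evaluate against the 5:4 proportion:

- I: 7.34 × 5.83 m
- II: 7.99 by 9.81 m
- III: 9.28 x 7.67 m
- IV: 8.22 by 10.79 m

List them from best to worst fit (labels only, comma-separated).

I, II, III, IV

I: 7.34/5.83 ≈ 1.259 → |1.259 − 1.250| = 0.009
II: 9.81/7.99 ≈ 1.228 → |1.228 − 1.250| = 0.022
III: 9.28/7.67 ≈ 1.210 → |1.210 − 1.250| = 0.040
IV: 10.79/8.22 ≈ 1.313 → |1.313 − 1.250| = 0.063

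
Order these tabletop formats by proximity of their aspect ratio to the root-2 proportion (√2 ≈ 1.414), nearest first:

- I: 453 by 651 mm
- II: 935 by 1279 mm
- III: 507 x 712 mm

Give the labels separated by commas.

I: 651/453 ≈ 1.437 → |1.437 − 1.414| = 0.023
II: 1279/935 ≈ 1.368 → |1.368 − 1.414| = 0.046
III: 712/507 ≈ 1.404 → |1.404 − 1.414| = 0.010

III, I, II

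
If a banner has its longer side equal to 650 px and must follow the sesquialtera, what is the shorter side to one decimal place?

3:2 = 1.50000.
Shorter side = 650 ÷ 1.50000 ≈ 433.333 → 433.3 px.

433.3 px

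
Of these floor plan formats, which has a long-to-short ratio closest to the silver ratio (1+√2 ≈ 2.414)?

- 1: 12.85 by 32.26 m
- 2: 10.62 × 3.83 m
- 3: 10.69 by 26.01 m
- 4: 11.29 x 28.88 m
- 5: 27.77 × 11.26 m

3

Target silver ratio ≈ 2.414.
1: 2.511 (Δ0.097)  2: 2.773 (Δ0.359)  3: 2.433 (Δ0.019)  4: 2.558 (Δ0.144)  5: 2.466 (Δ0.052)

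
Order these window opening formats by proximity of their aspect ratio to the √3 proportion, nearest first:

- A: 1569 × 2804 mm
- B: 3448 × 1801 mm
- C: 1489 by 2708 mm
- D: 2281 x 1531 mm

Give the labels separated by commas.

A, C, B, D

Ratios: A = 2804 / 1569 ≈ 1.787; B = 3448 / 1801 ≈ 1.914; C = 2708 / 1489 ≈ 1.819; D = 2281 / 1531 ≈ 1.490.
|Δ from 1.732|: A 0.055; B 0.182; C 0.087; D 0.242.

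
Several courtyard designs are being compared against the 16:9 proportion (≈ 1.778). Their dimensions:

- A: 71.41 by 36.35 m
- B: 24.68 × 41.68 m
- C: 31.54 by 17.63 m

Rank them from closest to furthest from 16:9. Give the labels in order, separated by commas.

C, B, A

Ratios: A = 71.41 / 36.35 ≈ 1.965; B = 41.68 / 24.68 ≈ 1.689; C = 31.54 / 17.63 ≈ 1.789.
|Δ from 1.778|: A 0.187; B 0.089; C 0.011.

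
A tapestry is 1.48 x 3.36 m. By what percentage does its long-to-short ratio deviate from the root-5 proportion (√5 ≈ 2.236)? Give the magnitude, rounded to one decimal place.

Ratio = 3.36 / 1.48 ≈ 2.2703.
Ideal root-5 ≈ 2.2361. |2.2703 − 2.2361| / 2.2361 ≈ 1.53% → 1.5%.

1.5%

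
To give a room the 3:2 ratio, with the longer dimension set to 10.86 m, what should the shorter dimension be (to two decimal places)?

7.24 m

3:2 = 1.50000.
Shorter side = 10.86 ÷ 1.50000 ≈ 7.2400 → 7.24 m.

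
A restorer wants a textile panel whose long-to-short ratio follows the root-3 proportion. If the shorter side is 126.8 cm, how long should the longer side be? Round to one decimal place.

219.6 cm

root-3 ≈ 1.73205.
Longer side = 126.8 × 1.73205 ≈ 219.624 → 219.6 cm.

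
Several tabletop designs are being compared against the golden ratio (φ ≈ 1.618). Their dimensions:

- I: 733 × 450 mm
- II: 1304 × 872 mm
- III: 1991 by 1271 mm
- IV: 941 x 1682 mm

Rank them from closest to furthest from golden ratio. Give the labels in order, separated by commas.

Ratios: I = 733 / 450 ≈ 1.629; II = 1304 / 872 ≈ 1.495; III = 1991 / 1271 ≈ 1.566; IV = 1682 / 941 ≈ 1.787.
|Δ from 1.618|: I 0.011; II 0.123; III 0.052; IV 0.169.

I, III, II, IV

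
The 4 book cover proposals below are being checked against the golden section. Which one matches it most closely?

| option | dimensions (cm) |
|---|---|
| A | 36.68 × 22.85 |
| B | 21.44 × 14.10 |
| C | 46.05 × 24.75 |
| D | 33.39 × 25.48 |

Target golden ratio ≈ 1.618.
A: 1.605 (Δ0.013)  B: 1.521 (Δ0.097)  C: 1.861 (Δ0.243)  D: 1.310 (Δ0.308)

A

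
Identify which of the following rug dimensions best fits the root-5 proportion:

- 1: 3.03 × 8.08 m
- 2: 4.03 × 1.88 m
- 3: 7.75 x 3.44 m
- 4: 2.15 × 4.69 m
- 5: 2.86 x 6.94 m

3

Target root-5 ≈ 2.236.
1: 2.667 (Δ0.431)  2: 2.144 (Δ0.092)  3: 2.253 (Δ0.017)  4: 2.181 (Δ0.055)  5: 2.427 (Δ0.191)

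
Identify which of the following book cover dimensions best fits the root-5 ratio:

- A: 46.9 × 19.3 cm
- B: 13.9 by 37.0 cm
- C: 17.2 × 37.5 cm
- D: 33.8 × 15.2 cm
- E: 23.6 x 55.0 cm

D

Ratios (long/short): A ≈ 2.430; B ≈ 2.662; C ≈ 2.180; D ≈ 2.224; E ≈ 2.331.
root-5 ≈ 2.236; option D is nearest (Δ 0.012).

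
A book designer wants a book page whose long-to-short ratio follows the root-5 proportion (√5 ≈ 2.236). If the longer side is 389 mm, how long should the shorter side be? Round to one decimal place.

root-5 ≈ 2.23607.
Shorter side = 389 ÷ 2.23607 ≈ 173.966 → 174.0 mm.

174.0 mm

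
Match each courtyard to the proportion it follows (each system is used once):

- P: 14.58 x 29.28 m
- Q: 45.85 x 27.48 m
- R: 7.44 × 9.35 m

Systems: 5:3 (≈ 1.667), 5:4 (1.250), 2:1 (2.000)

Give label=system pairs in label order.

P = 29.28/14.58 ≈ 2.008 → 2:1 (2.000)
Q = 45.85/27.48 ≈ 1.668 → 5:3 (1.667)
R = 9.35/7.44 ≈ 1.257 → 5:4 (1.250)

P=2:1, Q=5:3, R=5:4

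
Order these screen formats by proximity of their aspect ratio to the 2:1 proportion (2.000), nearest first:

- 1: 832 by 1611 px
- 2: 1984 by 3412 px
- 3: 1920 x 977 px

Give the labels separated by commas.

1: 1611/832 ≈ 1.936 → |1.936 − 2.000| = 0.064
2: 3412/1984 ≈ 1.720 → |1.720 − 2.000| = 0.280
3: 1920/977 ≈ 1.965 → |1.965 − 2.000| = 0.035

3, 1, 2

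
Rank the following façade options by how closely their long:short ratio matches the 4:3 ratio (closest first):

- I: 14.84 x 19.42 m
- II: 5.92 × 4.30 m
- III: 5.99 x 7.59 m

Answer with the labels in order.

I, II, III

I: 19.42/14.84 ≈ 1.309 → |1.309 − 1.333| = 0.024
II: 5.92/4.30 ≈ 1.377 → |1.377 − 1.333| = 0.044
III: 7.59/5.99 ≈ 1.267 → |1.267 − 1.333| = 0.066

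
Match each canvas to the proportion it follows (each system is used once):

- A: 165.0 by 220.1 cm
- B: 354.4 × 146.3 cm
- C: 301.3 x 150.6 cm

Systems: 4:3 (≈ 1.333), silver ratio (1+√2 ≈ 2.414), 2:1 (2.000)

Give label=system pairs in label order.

A = 220.1/165.0 ≈ 1.334 → 4:3 (1.333)
B = 354.4/146.3 ≈ 2.422 → silver ratio (2.414)
C = 301.3/150.6 ≈ 2.001 → 2:1 (2.000)

A=4:3, B=silver ratio, C=2:1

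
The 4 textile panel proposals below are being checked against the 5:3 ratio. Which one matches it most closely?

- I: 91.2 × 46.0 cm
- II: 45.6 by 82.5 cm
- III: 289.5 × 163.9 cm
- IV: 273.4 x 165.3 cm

IV

Ratios (long/short): I ≈ 1.983; II ≈ 1.809; III ≈ 1.766; IV ≈ 1.654.
5:3 ≈ 1.667; option IV is nearest (Δ 0.013).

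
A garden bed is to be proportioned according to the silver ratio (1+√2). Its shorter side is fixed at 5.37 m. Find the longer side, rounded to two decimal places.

silver ratio ≈ 2.41421.
Longer side = 5.37 × 2.41421 ≈ 12.9643 → 12.96 m.

12.96 m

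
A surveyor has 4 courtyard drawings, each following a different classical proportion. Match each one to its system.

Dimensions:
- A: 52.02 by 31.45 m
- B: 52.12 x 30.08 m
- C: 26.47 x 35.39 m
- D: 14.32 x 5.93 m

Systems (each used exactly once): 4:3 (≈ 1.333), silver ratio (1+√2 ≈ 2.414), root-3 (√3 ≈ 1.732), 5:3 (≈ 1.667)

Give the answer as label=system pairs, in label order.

A = 52.02/31.45 ≈ 1.654 → 5:3 (1.667)
B = 52.12/30.08 ≈ 1.733 → root-3 (1.732)
C = 35.39/26.47 ≈ 1.337 → 4:3 (1.333)
D = 14.32/5.93 ≈ 2.415 → silver ratio (2.414)

A=5:3, B=root-3, C=4:3, D=silver ratio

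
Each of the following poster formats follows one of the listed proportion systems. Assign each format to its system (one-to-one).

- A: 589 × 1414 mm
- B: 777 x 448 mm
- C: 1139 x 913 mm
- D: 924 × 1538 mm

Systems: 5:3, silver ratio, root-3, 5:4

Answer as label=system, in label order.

A=silver ratio, B=root-3, C=5:4, D=5:3

A = 1414/589 ≈ 2.401 → silver ratio (2.414)
B = 777/448 ≈ 1.734 → root-3 (1.732)
C = 1139/913 ≈ 1.248 → 5:4 (1.250)
D = 1538/924 ≈ 1.665 → 5:3 (1.667)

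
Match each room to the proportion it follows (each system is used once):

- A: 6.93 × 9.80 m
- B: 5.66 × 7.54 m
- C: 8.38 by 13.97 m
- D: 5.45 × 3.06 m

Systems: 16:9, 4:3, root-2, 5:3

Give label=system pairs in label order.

A = 9.80/6.93 ≈ 1.414 → root-2 (1.414)
B = 7.54/5.66 ≈ 1.332 → 4:3 (1.333)
C = 13.97/8.38 ≈ 1.667 → 5:3 (1.667)
D = 5.45/3.06 ≈ 1.781 → 16:9 (1.778)

A=root-2, B=4:3, C=5:3, D=16:9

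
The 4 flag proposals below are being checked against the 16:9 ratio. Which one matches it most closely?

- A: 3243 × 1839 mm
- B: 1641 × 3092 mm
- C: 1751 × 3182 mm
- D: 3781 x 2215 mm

Ratios (long/short): A ≈ 1.763; B ≈ 1.884; C ≈ 1.817; D ≈ 1.707.
16:9 ≈ 1.778; option A is nearest (Δ 0.015).

A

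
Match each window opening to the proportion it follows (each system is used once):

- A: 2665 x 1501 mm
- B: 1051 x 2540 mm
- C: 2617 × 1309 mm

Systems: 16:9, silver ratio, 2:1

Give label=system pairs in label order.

Ratios: A ≈ 1.775; B ≈ 2.417; C ≈ 1.999.
Targets: 16:9 ≈ 1.778; silver ratio ≈ 2.414; 2:1 ≈ 2.000.

A=16:9, B=silver ratio, C=2:1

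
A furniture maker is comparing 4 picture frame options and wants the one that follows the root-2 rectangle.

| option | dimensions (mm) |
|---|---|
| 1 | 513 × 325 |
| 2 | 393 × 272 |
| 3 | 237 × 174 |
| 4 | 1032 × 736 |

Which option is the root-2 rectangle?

4

Target root-2 ≈ 1.414.
1: 1.578 (Δ0.164)  2: 1.445 (Δ0.031)  3: 1.362 (Δ0.052)  4: 1.402 (Δ0.012)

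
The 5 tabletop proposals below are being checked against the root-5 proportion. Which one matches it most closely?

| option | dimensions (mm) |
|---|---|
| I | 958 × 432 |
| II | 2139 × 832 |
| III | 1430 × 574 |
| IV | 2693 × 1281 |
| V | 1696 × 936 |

Target root-5 ≈ 2.236.
I: 2.218 (Δ0.018)  II: 2.571 (Δ0.335)  III: 2.491 (Δ0.255)  IV: 2.102 (Δ0.134)  V: 1.812 (Δ0.424)

I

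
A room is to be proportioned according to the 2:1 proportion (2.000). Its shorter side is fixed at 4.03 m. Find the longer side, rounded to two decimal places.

2:1 = 2.00000.
Longer side = 4.03 × 2.00000 ≈ 8.0600 → 8.06 m.

8.06 m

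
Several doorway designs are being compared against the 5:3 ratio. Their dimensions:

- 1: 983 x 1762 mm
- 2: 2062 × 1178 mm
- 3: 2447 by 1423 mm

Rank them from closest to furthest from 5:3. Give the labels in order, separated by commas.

Ratios: 1 = 1762 / 983 ≈ 1.792; 2 = 2062 / 1178 ≈ 1.750; 3 = 2447 / 1423 ≈ 1.720.
|Δ from 1.667|: 1 0.125; 2 0.083; 3 0.053.

3, 2, 1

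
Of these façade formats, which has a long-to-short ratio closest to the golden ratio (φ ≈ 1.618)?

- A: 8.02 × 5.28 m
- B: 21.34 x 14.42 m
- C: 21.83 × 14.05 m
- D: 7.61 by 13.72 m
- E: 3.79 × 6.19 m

Target golden ratio ≈ 1.618.
A: 1.519 (Δ0.099)  B: 1.480 (Δ0.138)  C: 1.554 (Δ0.064)  D: 1.803 (Δ0.185)  E: 1.633 (Δ0.015)

E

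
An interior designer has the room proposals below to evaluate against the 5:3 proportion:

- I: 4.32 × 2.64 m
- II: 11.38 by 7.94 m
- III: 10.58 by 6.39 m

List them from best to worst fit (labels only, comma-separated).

I: 4.32/2.64 ≈ 1.636 → |1.636 − 1.667| = 0.031
II: 11.38/7.94 ≈ 1.433 → |1.433 − 1.667| = 0.234
III: 10.58/6.39 ≈ 1.656 → |1.656 − 1.667| = 0.011

III, I, II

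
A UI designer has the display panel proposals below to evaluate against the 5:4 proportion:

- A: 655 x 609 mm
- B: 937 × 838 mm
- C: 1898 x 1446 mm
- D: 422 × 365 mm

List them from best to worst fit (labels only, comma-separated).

A: 655/609 ≈ 1.076 → |1.076 − 1.250| = 0.174
B: 937/838 ≈ 1.118 → |1.118 − 1.250| = 0.132
C: 1898/1446 ≈ 1.313 → |1.313 − 1.250| = 0.063
D: 422/365 ≈ 1.156 → |1.156 − 1.250| = 0.094

C, D, B, A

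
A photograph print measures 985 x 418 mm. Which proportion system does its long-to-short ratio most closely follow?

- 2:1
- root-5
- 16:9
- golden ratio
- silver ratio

985/418 ≈ 2.356. Nearest candidates are silver ratio (2.414, off by 0.058) and root-5 (2.236, off by 0.120).

silver ratio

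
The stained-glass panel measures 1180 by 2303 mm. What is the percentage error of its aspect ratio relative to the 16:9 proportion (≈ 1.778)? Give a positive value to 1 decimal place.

Ratio = 2303 / 1180 ≈ 1.9517.
Ideal 16:9 ≈ 1.7778. |1.9517 − 1.7778| / 1.7778 ≈ 9.78% → 9.8%.

9.8%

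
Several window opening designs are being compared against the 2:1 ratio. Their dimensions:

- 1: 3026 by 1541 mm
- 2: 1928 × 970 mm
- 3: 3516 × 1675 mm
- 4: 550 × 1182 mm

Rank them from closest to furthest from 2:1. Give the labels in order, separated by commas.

Ratios: 1 = 3026 / 1541 ≈ 1.964; 2 = 1928 / 970 ≈ 1.988; 3 = 3516 / 1675 ≈ 2.099; 4 = 1182 / 550 ≈ 2.149.
|Δ from 2.000|: 1 0.036; 2 0.012; 3 0.099; 4 0.149.

2, 1, 3, 4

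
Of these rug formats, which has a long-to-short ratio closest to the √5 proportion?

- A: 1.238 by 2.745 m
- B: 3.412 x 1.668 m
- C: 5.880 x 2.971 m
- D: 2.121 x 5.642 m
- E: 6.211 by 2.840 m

Ratios (long/short): A ≈ 2.217; B ≈ 2.046; C ≈ 1.979; D ≈ 2.660; E ≈ 2.187.
root-5 ≈ 2.236; option A is nearest (Δ 0.019).

A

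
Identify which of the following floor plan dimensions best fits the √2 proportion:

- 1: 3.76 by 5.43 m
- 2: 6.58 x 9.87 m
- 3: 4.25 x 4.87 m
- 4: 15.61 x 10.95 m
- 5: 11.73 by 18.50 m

Target root-2 ≈ 1.414.
1: 1.444 (Δ0.030)  2: 1.500 (Δ0.086)  3: 1.146 (Δ0.268)  4: 1.426 (Δ0.012)  5: 1.577 (Δ0.163)

4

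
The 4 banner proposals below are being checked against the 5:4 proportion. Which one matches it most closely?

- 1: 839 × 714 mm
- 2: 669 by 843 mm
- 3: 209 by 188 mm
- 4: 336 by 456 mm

2

Ratios (long/short): 1 ≈ 1.175; 2 ≈ 1.260; 3 ≈ 1.112; 4 ≈ 1.357.
5:4 ≈ 1.250; option 2 is nearest (Δ 0.010).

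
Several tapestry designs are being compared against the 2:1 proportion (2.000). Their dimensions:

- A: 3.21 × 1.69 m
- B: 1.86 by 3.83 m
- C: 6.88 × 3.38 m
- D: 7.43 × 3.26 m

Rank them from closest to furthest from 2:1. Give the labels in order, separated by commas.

A: 3.21/1.69 ≈ 1.899 → |1.899 − 2.000| = 0.101
B: 3.83/1.86 ≈ 2.059 → |2.059 − 2.000| = 0.059
C: 6.88/3.38 ≈ 2.036 → |2.036 − 2.000| = 0.036
D: 7.43/3.26 ≈ 2.279 → |2.279 − 2.000| = 0.279

C, B, A, D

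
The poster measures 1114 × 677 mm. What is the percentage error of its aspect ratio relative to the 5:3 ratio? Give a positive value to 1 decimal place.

Ratio = 1114 / 677 ≈ 1.6455.
Ideal 5:3 ≈ 1.6667. |1.6455 − 1.6667| / 1.6667 ≈ 1.27% → 1.3%.

1.3%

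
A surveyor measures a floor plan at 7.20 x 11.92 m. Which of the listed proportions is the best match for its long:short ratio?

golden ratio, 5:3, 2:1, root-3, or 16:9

5:3

11.92/7.20 ≈ 1.656. Nearest candidates are 5:3 (1.667, off by 0.011) and golden ratio (1.618, off by 0.038).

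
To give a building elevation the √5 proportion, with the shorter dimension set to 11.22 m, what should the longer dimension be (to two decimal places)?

root-5 ≈ 2.23607.
Longer side = 11.22 × 2.23607 ≈ 25.0887 → 25.09 m.

25.09 m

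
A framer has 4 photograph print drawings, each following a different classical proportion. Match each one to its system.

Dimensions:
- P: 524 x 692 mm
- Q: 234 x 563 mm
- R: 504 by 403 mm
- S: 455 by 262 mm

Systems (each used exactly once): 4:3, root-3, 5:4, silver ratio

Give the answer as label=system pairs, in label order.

P=4:3, Q=silver ratio, R=5:4, S=root-3

P = 692/524 ≈ 1.321 → 4:3 (1.333)
Q = 563/234 ≈ 2.406 → silver ratio (2.414)
R = 504/403 ≈ 1.251 → 5:4 (1.250)
S = 455/262 ≈ 1.737 → root-3 (1.732)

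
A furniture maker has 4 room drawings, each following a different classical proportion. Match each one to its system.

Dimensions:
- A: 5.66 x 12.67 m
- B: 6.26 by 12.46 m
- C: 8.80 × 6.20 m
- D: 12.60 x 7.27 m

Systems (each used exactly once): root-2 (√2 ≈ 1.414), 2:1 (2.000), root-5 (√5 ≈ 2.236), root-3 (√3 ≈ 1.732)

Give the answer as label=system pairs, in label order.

A=root-5, B=2:1, C=root-2, D=root-3

A = 12.67/5.66 ≈ 2.239 → root-5 (2.236)
B = 12.46/6.26 ≈ 1.990 → 2:1 (2.000)
C = 8.80/6.20 ≈ 1.419 → root-2 (1.414)
D = 12.60/7.27 ≈ 1.733 → root-3 (1.732)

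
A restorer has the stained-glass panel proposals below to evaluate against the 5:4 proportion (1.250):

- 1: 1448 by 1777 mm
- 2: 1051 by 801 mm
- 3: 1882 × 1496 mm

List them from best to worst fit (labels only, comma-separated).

3, 1, 2

Ratios: 1 = 1777 / 1448 ≈ 1.227; 2 = 1051 / 801 ≈ 1.312; 3 = 1882 / 1496 ≈ 1.258.
|Δ from 1.250|: 1 0.023; 2 0.062; 3 0.008.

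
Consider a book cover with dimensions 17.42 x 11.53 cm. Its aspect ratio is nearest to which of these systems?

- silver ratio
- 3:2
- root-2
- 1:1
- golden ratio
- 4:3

Ratio = 17.42 / 11.53 ≈ 1.511.
Distances: silver ratio 2.414 (Δ 0.903); 3:2 1.500 (Δ 0.011); root-2 1.414 (Δ 0.097); 1:1 1.000 (Δ 0.511); golden ratio 1.618 (Δ 0.107); 4:3 1.333 (Δ 0.178).

3:2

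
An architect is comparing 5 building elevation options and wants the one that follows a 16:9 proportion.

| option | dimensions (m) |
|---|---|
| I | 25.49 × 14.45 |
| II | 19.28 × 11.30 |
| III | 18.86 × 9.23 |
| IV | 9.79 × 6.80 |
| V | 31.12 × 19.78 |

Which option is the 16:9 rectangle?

I

Target 16:9 ≈ 1.778.
I: 1.764 (Δ0.014)  II: 1.706 (Δ0.072)  III: 2.043 (Δ0.265)  IV: 1.440 (Δ0.338)  V: 1.573 (Δ0.205)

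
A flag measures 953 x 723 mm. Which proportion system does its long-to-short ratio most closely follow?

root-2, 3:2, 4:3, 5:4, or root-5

4:3

Ratio = 953 / 723 ≈ 1.318.
Distances: root-2 1.414 (Δ 0.096); 3:2 1.500 (Δ 0.182); 4:3 1.333 (Δ 0.015); 5:4 1.250 (Δ 0.068); root-5 2.236 (Δ 0.918).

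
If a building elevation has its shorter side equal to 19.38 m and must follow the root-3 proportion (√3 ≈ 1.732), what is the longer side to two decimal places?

33.57 m

root-3 ≈ 1.73205.
Longer side = 19.38 × 1.73205 ≈ 33.5671 → 33.57 m.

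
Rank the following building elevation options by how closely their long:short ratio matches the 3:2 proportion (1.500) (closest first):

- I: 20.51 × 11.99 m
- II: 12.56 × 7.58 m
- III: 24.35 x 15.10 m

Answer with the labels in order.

III, II, I

Ratios: I = 20.51 / 11.99 ≈ 1.711; II = 12.56 / 7.58 ≈ 1.657; III = 24.35 / 15.10 ≈ 1.613.
|Δ from 1.500|: I 0.211; II 0.157; III 0.113.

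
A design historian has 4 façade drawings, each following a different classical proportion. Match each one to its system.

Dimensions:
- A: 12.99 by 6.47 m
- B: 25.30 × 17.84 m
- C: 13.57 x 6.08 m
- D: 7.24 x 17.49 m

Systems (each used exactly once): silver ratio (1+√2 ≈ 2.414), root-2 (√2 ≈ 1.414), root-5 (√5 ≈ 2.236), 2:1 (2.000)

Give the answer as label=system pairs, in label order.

A=2:1, B=root-2, C=root-5, D=silver ratio

Ratios: A ≈ 2.008; B ≈ 1.418; C ≈ 2.232; D ≈ 2.416.
Targets: silver ratio ≈ 2.414; root-2 ≈ 1.414; root-5 ≈ 2.236; 2:1 ≈ 2.000.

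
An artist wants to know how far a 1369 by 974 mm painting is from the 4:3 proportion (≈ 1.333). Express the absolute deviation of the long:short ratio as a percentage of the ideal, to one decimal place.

Ratio = 1369 / 974 ≈ 1.4055.
Ideal 4:3 ≈ 1.3333. |1.4055 − 1.3333| / 1.3333 ≈ 5.42% → 5.4%.

5.4%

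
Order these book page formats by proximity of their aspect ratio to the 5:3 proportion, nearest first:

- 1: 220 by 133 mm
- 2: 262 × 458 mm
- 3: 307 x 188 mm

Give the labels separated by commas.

1, 3, 2

Ratios: 1 = 220 / 133 ≈ 1.654; 2 = 458 / 262 ≈ 1.748; 3 = 307 / 188 ≈ 1.633.
|Δ from 1.667|: 1 0.013; 2 0.081; 3 0.034.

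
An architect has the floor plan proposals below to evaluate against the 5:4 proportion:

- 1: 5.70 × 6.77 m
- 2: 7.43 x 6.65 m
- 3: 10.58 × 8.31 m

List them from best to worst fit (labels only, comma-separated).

1: 6.77/5.70 ≈ 1.188 → |1.188 − 1.250| = 0.062
2: 7.43/6.65 ≈ 1.117 → |1.117 − 1.250| = 0.133
3: 10.58/8.31 ≈ 1.273 → |1.273 − 1.250| = 0.023

3, 1, 2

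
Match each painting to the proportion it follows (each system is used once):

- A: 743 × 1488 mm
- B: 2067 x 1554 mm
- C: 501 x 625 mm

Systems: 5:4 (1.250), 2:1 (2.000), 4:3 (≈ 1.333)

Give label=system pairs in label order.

Ratios: A ≈ 2.003; B ≈ 1.330; C ≈ 1.248.
Targets: 5:4 ≈ 1.250; 2:1 ≈ 2.000; 4:3 ≈ 1.333.

A=2:1, B=4:3, C=5:4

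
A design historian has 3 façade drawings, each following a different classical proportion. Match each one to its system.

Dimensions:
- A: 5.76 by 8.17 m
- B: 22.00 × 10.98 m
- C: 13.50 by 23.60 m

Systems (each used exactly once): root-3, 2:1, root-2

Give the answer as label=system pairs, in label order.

Ratios: A ≈ 1.418; B ≈ 2.004; C ≈ 1.748.
Targets: root-3 ≈ 1.732; 2:1 ≈ 2.000; root-2 ≈ 1.414.

A=root-2, B=2:1, C=root-3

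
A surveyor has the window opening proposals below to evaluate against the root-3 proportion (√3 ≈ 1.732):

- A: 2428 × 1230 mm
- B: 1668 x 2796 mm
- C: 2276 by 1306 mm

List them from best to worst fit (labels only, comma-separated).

Ratios: A = 2428 / 1230 ≈ 1.974; B = 2796 / 1668 ≈ 1.676; C = 2276 / 1306 ≈ 1.743.
|Δ from 1.732|: A 0.242; B 0.056; C 0.011.

C, B, A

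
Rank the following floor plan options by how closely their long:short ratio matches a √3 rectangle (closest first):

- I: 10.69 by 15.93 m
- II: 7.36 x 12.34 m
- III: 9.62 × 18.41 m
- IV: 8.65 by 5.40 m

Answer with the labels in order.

I: 15.93/10.69 ≈ 1.490 → |1.490 − 1.732| = 0.242
II: 12.34/7.36 ≈ 1.677 → |1.677 − 1.732| = 0.055
III: 18.41/9.62 ≈ 1.914 → |1.914 − 1.732| = 0.182
IV: 8.65/5.40 ≈ 1.602 → |1.602 − 1.732| = 0.130

II, IV, III, I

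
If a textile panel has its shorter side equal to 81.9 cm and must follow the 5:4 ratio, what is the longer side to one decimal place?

5:4 = 1.25000.
Longer side = 81.9 × 1.25000 ≈ 102.375 → 102.4 cm.

102.4 cm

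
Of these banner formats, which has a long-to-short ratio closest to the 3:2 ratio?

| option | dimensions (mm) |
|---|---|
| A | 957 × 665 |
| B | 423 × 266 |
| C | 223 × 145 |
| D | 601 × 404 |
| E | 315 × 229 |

Target 3:2 ≈ 1.500.
A: 1.439 (Δ0.061)  B: 1.590 (Δ0.090)  C: 1.538 (Δ0.038)  D: 1.488 (Δ0.012)  E: 1.376 (Δ0.124)

D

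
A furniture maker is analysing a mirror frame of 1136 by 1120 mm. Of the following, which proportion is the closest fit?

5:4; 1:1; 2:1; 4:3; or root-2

1136/1120 ≈ 1.014. Nearest candidates are 1:1 (1.000, off by 0.014) and 5:4 (1.250, off by 0.236).

1:1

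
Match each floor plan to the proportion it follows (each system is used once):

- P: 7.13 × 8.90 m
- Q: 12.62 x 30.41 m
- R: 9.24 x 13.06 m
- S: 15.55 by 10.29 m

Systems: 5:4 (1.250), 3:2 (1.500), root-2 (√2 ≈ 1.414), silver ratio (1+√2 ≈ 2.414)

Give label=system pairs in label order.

Ratios: P ≈ 1.248; Q ≈ 2.410; R ≈ 1.413; S ≈ 1.511.
Targets: 5:4 ≈ 1.250; 3:2 ≈ 1.500; root-2 ≈ 1.414; silver ratio ≈ 2.414.

P=5:4, Q=silver ratio, R=root-2, S=3:2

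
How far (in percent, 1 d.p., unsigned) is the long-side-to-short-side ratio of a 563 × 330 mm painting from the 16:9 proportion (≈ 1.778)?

Ratio = 563 / 330 ≈ 1.7061.
Ideal 16:9 ≈ 1.7778. |1.7061 − 1.7778| / 1.7778 ≈ 4.03% → 4.0%.

4.0%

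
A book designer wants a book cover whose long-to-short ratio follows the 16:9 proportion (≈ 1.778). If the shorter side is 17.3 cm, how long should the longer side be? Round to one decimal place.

16:9 ≈ 1.77778.
Longer side = 17.3 × 1.77778 ≈ 30.756 → 30.8 cm.

30.8 cm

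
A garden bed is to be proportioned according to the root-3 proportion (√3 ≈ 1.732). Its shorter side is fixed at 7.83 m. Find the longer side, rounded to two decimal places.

13.56 m

root-3 ≈ 1.73205.
Longer side = 7.83 × 1.73205 ≈ 13.5620 → 13.56 m.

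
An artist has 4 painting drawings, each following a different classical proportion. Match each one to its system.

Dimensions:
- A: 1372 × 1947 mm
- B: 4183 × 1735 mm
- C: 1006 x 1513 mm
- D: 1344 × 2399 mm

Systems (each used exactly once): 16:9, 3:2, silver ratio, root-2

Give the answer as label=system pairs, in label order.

Ratios: A ≈ 1.419; B ≈ 2.411; C ≈ 1.504; D ≈ 1.785.
Targets: 16:9 ≈ 1.778; 3:2 ≈ 1.500; silver ratio ≈ 2.414; root-2 ≈ 1.414.

A=root-2, B=silver ratio, C=3:2, D=16:9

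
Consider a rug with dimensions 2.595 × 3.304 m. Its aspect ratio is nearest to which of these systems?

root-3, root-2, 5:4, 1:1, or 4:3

Ratio = 3.304 / 2.595 ≈ 1.273.
Distances: root-3 1.732 (Δ 0.459); root-2 1.414 (Δ 0.141); 5:4 1.250 (Δ 0.023); 1:1 1.000 (Δ 0.273); 4:3 1.333 (Δ 0.060).

5:4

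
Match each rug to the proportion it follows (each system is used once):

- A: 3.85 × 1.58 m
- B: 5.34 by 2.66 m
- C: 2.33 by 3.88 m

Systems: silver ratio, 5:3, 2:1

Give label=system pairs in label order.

Ratios: A ≈ 2.437; B ≈ 2.008; C ≈ 1.665.
Targets: silver ratio ≈ 2.414; 5:3 ≈ 1.667; 2:1 ≈ 2.000.

A=silver ratio, B=2:1, C=5:3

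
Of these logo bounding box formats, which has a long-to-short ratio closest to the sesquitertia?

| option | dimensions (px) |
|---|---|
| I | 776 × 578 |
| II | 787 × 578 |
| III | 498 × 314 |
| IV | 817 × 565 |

I

Ratios (long/short): I ≈ 1.343; II ≈ 1.362; III ≈ 1.586; IV ≈ 1.446.
4:3 ≈ 1.333; option I is nearest (Δ 0.010).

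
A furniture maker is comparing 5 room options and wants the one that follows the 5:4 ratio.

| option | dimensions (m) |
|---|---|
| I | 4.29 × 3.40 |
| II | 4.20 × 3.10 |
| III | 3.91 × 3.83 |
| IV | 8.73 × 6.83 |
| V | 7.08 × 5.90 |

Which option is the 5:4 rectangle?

Target 5:4 ≈ 1.250.
I: 1.262 (Δ0.012)  II: 1.355 (Δ0.105)  III: 1.021 (Δ0.229)  IV: 1.278 (Δ0.028)  V: 1.200 (Δ0.050)

I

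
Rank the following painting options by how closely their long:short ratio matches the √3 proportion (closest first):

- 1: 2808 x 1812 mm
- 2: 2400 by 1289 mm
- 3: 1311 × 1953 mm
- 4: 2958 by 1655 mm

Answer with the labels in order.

Ratios: 1 = 2808 / 1812 ≈ 1.550; 2 = 2400 / 1289 ≈ 1.862; 3 = 1953 / 1311 ≈ 1.490; 4 = 2958 / 1655 ≈ 1.787.
|Δ from 1.732|: 1 0.182; 2 0.130; 3 0.242; 4 0.055.

4, 2, 1, 3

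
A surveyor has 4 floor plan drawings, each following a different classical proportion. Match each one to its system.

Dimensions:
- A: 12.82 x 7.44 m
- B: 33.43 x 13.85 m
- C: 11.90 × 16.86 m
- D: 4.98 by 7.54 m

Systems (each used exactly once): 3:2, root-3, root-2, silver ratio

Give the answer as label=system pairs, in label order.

A=root-3, B=silver ratio, C=root-2, D=3:2

A = 12.82/7.44 ≈ 1.723 → root-3 (1.732)
B = 33.43/13.85 ≈ 2.414 → silver ratio (2.414)
C = 16.86/11.90 ≈ 1.417 → root-2 (1.414)
D = 7.54/4.98 ≈ 1.514 → 3:2 (1.500)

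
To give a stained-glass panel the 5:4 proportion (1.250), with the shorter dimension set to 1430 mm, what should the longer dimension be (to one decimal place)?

5:4 = 1.25000.
Longer side = 1430 × 1.25000 ≈ 1787.500 → 1787.5 mm.

1787.5 mm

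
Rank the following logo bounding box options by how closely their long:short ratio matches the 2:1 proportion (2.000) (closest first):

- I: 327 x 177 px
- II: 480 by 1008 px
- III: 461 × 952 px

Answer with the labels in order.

Ratios: I = 327 / 177 ≈ 1.847; II = 1008 / 480 ≈ 2.100; III = 952 / 461 ≈ 2.065.
|Δ from 2.000|: I 0.153; II 0.100; III 0.065.

III, II, I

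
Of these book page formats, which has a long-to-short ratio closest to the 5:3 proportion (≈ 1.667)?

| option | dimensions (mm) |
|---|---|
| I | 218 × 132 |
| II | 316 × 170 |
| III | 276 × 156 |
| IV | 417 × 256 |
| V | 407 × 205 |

Ratios (long/short): I ≈ 1.652; II ≈ 1.859; III ≈ 1.769; IV ≈ 1.629; V ≈ 1.985.
5:3 ≈ 1.667; option I is nearest (Δ 0.015).

I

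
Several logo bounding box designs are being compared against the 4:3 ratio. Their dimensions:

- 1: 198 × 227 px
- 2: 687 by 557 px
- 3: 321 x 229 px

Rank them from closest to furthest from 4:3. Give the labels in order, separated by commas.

3, 2, 1

1: 227/198 ≈ 1.146 → |1.146 − 1.333| = 0.187
2: 687/557 ≈ 1.233 → |1.233 − 1.333| = 0.100
3: 321/229 ≈ 1.402 → |1.402 − 1.333| = 0.069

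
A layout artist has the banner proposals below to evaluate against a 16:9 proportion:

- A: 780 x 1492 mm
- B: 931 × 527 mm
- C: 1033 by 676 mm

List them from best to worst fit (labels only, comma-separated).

Ratios: A = 1492 / 780 ≈ 1.913; B = 931 / 527 ≈ 1.767; C = 1033 / 676 ≈ 1.528.
|Δ from 1.778|: A 0.135; B 0.011; C 0.250.

B, A, C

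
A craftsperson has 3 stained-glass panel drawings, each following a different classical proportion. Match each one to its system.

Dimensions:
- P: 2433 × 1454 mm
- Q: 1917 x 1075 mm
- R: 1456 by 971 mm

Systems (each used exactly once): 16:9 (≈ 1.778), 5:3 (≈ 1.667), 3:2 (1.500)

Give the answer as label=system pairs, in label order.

Ratios: P ≈ 1.673; Q ≈ 1.783; R ≈ 1.499.
Targets: 16:9 ≈ 1.778; 5:3 ≈ 1.667; 3:2 ≈ 1.500.

P=5:3, Q=16:9, R=3:2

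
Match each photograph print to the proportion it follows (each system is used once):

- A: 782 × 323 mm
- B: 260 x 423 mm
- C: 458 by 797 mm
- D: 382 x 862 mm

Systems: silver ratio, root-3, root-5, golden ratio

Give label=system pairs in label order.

Ratios: A ≈ 2.421; B ≈ 1.627; C ≈ 1.740; D ≈ 2.257.
Targets: silver ratio ≈ 2.414; root-3 ≈ 1.732; root-5 ≈ 2.236; golden ratio ≈ 1.618.

A=silver ratio, B=golden ratio, C=root-3, D=root-5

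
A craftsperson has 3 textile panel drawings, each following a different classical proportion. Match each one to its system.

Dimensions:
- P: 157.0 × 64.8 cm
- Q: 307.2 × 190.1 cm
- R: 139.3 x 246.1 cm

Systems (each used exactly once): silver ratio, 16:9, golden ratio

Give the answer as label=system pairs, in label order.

P=silver ratio, Q=golden ratio, R=16:9

Ratios: P ≈ 2.423; Q ≈ 1.616; R ≈ 1.767.
Targets: silver ratio ≈ 2.414; 16:9 ≈ 1.778; golden ratio ≈ 1.618.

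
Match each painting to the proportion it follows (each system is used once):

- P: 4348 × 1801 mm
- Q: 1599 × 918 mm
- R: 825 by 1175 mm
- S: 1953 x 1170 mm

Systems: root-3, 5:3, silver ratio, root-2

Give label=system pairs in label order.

P=silver ratio, Q=root-3, R=root-2, S=5:3

P = 4348/1801 ≈ 2.414 → silver ratio (2.414)
Q = 1599/918 ≈ 1.742 → root-3 (1.732)
R = 1175/825 ≈ 1.424 → root-2 (1.414)
S = 1953/1170 ≈ 1.669 → 5:3 (1.667)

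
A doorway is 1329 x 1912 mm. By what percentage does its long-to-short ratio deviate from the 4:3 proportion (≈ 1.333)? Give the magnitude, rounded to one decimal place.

7.9%

Ratio = 1912 / 1329 ≈ 1.4387.
Ideal 4:3 ≈ 1.3333. |1.4387 − 1.3333| / 1.3333 ≈ 7.91% → 7.9%.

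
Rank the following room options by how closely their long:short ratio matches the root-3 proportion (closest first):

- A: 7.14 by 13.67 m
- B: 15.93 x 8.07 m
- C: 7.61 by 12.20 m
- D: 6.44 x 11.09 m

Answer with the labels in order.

D, C, A, B

A: 13.67/7.14 ≈ 1.915 → |1.915 − 1.732| = 0.183
B: 15.93/8.07 ≈ 1.974 → |1.974 − 1.732| = 0.242
C: 12.20/7.61 ≈ 1.603 → |1.603 − 1.732| = 0.129
D: 11.09/6.44 ≈ 1.722 → |1.722 − 1.732| = 0.010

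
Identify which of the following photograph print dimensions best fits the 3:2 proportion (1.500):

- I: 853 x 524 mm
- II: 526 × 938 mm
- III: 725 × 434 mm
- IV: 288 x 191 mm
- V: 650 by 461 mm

IV

Ratios (long/short): I ≈ 1.628; II ≈ 1.783; III ≈ 1.671; IV ≈ 1.508; V ≈ 1.410.
3:2 ≈ 1.500; option IV is nearest (Δ 0.008).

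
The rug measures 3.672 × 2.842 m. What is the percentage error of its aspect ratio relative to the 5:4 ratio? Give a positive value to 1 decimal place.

Ratio = 3.672 / 2.842 ≈ 1.2920.
Ideal 5:4 = 1.2500. |1.2920 − 1.2500| / 1.2500 ≈ 3.36% → 3.4%.

3.4%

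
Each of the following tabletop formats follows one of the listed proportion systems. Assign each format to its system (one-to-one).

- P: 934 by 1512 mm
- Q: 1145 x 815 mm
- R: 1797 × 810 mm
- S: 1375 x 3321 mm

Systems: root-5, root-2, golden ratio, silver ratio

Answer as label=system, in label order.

Ratios: P ≈ 1.619; Q ≈ 1.405; R ≈ 2.219; S ≈ 2.415.
Targets: root-5 ≈ 2.236; root-2 ≈ 1.414; golden ratio ≈ 1.618; silver ratio ≈ 2.414.

P=golden ratio, Q=root-2, R=root-5, S=silver ratio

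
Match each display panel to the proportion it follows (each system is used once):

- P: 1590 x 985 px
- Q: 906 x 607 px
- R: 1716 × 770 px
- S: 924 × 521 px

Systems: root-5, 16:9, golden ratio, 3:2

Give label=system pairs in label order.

P=golden ratio, Q=3:2, R=root-5, S=16:9

Ratios: P ≈ 1.614; Q ≈ 1.493; R ≈ 2.229; S ≈ 1.774.
Targets: root-5 ≈ 2.236; 16:9 ≈ 1.778; golden ratio ≈ 1.618; 3:2 ≈ 1.500.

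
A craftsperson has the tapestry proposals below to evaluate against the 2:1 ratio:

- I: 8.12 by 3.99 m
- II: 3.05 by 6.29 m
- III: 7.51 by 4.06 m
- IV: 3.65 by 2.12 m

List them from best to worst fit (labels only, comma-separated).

I, II, III, IV

I: 8.12/3.99 ≈ 2.035 → |2.035 − 2.000| = 0.035
II: 6.29/3.05 ≈ 2.062 → |2.062 − 2.000| = 0.062
III: 7.51/4.06 ≈ 1.850 → |1.850 − 2.000| = 0.150
IV: 3.65/2.12 ≈ 1.722 → |1.722 − 2.000| = 0.278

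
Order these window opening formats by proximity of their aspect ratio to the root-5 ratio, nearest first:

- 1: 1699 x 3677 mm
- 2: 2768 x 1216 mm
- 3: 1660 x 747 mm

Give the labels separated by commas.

1: 3677/1699 ≈ 2.164 → |2.164 − 2.236| = 0.072
2: 2768/1216 ≈ 2.276 → |2.276 − 2.236| = 0.040
3: 1660/747 ≈ 2.222 → |2.222 − 2.236| = 0.014

3, 2, 1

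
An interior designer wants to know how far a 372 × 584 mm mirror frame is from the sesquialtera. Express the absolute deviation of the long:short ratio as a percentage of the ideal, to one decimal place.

4.7%

Ratio = 584 / 372 ≈ 1.5699.
Ideal 3:2 = 1.5000. |1.5699 − 1.5000| / 1.5000 ≈ 4.66% → 4.7%.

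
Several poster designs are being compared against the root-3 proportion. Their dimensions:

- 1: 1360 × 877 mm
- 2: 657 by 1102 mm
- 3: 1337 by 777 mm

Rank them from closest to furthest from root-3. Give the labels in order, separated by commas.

3, 2, 1

Ratios: 1 = 1360 / 877 ≈ 1.551; 2 = 1102 / 657 ≈ 1.677; 3 = 1337 / 777 ≈ 1.721.
|Δ from 1.732|: 1 0.181; 2 0.055; 3 0.011.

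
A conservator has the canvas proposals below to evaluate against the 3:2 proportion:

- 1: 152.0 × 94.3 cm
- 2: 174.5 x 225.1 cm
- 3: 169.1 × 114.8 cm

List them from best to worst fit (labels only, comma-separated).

Ratios: 1 = 152.0 / 94.3 ≈ 1.612; 2 = 225.1 / 174.5 ≈ 1.290; 3 = 169.1 / 114.8 ≈ 1.473.
|Δ from 1.500|: 1 0.112; 2 0.210; 3 0.027.

3, 1, 2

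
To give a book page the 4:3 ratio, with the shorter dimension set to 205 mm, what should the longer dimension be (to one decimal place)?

4:3 ≈ 1.33333.
Longer side = 205 × 1.33333 ≈ 273.333 → 273.3 mm.

273.3 mm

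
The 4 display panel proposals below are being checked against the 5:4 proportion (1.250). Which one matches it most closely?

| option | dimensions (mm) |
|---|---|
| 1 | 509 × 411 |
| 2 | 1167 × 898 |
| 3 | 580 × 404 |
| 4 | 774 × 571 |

Ratios (long/short): 1 ≈ 1.238; 2 ≈ 1.300; 3 ≈ 1.436; 4 ≈ 1.356.
5:4 ≈ 1.250; option 1 is nearest (Δ 0.012).

1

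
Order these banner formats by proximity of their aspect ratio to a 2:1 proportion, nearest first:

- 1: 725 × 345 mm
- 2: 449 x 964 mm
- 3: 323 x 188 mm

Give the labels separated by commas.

1, 2, 3

1: 725/345 ≈ 2.101 → |2.101 − 2.000| = 0.101
2: 964/449 ≈ 2.147 → |2.147 − 2.000| = 0.147
3: 323/188 ≈ 1.718 → |1.718 − 2.000| = 0.282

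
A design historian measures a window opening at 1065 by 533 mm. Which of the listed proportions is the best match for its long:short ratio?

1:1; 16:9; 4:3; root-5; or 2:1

1065/533 ≈ 1.998. Nearest candidates are 2:1 (2.000, off by 0.002) and 16:9 (1.778, off by 0.220).

2:1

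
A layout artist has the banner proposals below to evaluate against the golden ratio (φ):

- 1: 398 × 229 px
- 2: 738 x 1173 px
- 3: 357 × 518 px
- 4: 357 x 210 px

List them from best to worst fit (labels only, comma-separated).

Ratios: 1 = 398 / 229 ≈ 1.738; 2 = 1173 / 738 ≈ 1.589; 3 = 518 / 357 ≈ 1.451; 4 = 357 / 210 ≈ 1.700.
|Δ from 1.618|: 1 0.120; 2 0.029; 3 0.167; 4 0.082.

2, 4, 1, 3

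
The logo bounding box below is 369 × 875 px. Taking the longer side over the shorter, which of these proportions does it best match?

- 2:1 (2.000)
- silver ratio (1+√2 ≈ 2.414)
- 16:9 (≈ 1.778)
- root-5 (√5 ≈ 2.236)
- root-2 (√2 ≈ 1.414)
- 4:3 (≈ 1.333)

silver ratio

Ratio = 875 / 369 ≈ 2.371.
Distances: 2:1 2.000 (Δ 0.371); silver ratio 2.414 (Δ 0.043); 16:9 1.778 (Δ 0.593); root-5 2.236 (Δ 0.135); root-2 1.414 (Δ 0.957); 4:3 1.333 (Δ 1.038).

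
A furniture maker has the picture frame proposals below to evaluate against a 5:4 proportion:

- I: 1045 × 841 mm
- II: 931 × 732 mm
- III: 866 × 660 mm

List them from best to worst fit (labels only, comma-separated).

I: 1045/841 ≈ 1.243 → |1.243 − 1.250| = 0.007
II: 931/732 ≈ 1.272 → |1.272 − 1.250| = 0.022
III: 866/660 ≈ 1.312 → |1.312 − 1.250| = 0.062

I, II, III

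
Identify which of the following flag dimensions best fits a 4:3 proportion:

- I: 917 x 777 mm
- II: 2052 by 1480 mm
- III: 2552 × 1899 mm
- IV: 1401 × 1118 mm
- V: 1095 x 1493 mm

III

Target 4:3 ≈ 1.333.
I: 1.180 (Δ0.153)  II: 1.386 (Δ0.053)  III: 1.344 (Δ0.011)  IV: 1.253 (Δ0.080)  V: 1.363 (Δ0.030)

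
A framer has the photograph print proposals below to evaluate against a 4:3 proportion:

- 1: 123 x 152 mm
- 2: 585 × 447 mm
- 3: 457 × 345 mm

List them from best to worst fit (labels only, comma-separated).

3, 2, 1

Ratios: 1 = 152 / 123 ≈ 1.236; 2 = 585 / 447 ≈ 1.309; 3 = 457 / 345 ≈ 1.325.
|Δ from 1.333|: 1 0.097; 2 0.024; 3 0.008.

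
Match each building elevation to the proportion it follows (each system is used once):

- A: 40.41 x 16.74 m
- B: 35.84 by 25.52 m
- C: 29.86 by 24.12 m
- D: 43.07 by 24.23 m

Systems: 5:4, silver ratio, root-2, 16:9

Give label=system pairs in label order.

A=silver ratio, B=root-2, C=5:4, D=16:9

Ratios: A ≈ 2.414; B ≈ 1.404; C ≈ 1.238; D ≈ 1.778.
Targets: 5:4 ≈ 1.250; silver ratio ≈ 2.414; root-2 ≈ 1.414; 16:9 ≈ 1.778.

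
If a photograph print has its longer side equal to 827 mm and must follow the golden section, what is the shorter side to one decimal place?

511.1 mm

golden ratio ≈ 1.61803.
Shorter side = 827 ÷ 1.61803 ≈ 511.115 → 511.1 mm.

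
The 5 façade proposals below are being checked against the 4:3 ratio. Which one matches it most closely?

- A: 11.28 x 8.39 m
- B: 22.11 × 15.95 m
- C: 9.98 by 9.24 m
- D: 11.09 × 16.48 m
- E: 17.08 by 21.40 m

Target 4:3 ≈ 1.333.
A: 1.344 (Δ0.011)  B: 1.386 (Δ0.053)  C: 1.080 (Δ0.253)  D: 1.486 (Δ0.153)  E: 1.253 (Δ0.080)

A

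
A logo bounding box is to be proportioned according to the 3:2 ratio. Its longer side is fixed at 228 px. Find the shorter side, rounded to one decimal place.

3:2 = 1.50000.
Shorter side = 228 ÷ 1.50000 ≈ 152.000 → 152.0 px.

152.0 px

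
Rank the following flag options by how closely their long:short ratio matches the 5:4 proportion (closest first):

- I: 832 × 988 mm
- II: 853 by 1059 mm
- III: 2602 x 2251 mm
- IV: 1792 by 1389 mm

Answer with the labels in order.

II, IV, I, III

Ratios: I = 988 / 832 ≈ 1.188; II = 1059 / 853 ≈ 1.242; III = 2602 / 2251 ≈ 1.156; IV = 1792 / 1389 ≈ 1.290.
|Δ from 1.250|: I 0.062; II 0.008; III 0.094; IV 0.040.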